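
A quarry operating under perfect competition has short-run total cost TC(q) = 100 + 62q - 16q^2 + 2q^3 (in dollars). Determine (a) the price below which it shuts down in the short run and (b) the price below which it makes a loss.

AVC = 62 - 16q + 2q^2; minimized at q = 4, giving min AVC = $30. That is the shutdown price.
ATC = 100/q + 62 - 16q + 2q^2. Setting dATC/dq = −100/q^2 − 16 + 4q = 0 gives q = 5 (since 4·5^3 − 16·5^2 = 100).
min ATC = 100/5 + 62 − 16·5 + 2·5^2 = $52. That is the break-even price.
Between these two prices the firm operates at a loss; above $52 it earns a profit.

Shutdown price = $30; break-even price = $52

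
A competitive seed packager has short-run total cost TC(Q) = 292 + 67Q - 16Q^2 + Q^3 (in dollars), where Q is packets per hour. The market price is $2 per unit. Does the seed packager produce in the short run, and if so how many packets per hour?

From TC, MC = TC'(Q) = 67 - 32Q + 3Q^2 and AVC = VC/Q = 67 - 16Q + Q^2.
AVC is minimized where dAVC/dQ = -16 + 2Q = 0, at Q = 8; min AVC = 67 - 16·8 + 8^2 = $3.
Since P = $2 < min AVC = $3, price fails to cover variable cost at any output.
The firm minimizes its loss by shutting down and losing only its fixed cost of $292.

Shut down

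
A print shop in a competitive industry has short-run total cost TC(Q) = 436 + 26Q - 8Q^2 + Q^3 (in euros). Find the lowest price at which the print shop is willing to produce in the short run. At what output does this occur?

The shutdown price is the minimum of AVC. VC = 26Q - 8Q^2 + Q^3, so AVC = 26 - 8Q + Q^2.
At the minimum of AVC, MC = AVC. MC = 26 - 16Q + 3Q^2; setting MC = AVC gives 2Q^2 - 8Q = 0, so Q = 4. min AVC = 10.
The firm shuts down for any P below €10.

€10 per unit, at Q = 4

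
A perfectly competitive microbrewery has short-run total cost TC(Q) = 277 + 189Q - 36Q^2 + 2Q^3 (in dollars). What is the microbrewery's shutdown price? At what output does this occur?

$27 per unit, at Q = 9

The firm shuts down when price falls below the minimum of average variable cost. AVC = VC/Q = 189 - 36Q + 2Q^2.
At the minimum of AVC, MC = AVC. MC = 189 - 72Q + 6Q^2; setting MC = AVC gives 4Q^2 - 36Q = 0, so Q = 9. min AVC = 27.
The firm shuts down for any P below $27.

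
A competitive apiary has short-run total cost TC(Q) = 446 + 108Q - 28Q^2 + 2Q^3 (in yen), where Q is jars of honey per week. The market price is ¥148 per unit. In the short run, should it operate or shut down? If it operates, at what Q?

Produce at Q = 10

From TC, MC = TC'(Q) = 108 - 56Q + 6Q^2 and AVC = VC/Q = 108 - 28Q + 2Q^2.
The AVC parabola has its vertex at Q = 28/4 = 7, where AVC = 108 - 28·7 + 2·7^2 = ¥10.
Because ¥148 ≥ ¥10, revenue can cover variable cost; the firm operates.
Solving P = MC: -40 - 56Q + 6Q^2 = 0 ⇒ Q = -2/3 or 10. On the upward-sloping branch, Q* = 10.
Check: AVC at Q = 10 is ¥28 ≤ P, so revenue covers variable cost.
Profit = P·Q − TC = 148·10 − 726 = ¥754.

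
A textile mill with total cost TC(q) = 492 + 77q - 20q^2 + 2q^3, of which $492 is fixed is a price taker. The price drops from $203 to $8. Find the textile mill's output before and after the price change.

Output falls from 9 to 0 (the firm shuts down)

MC = 77 - 40q + 6q^2; the shutdown threshold is min AVC = $27 (at q = 5).
With P = $203 above the shutdown price, P = MC gives q = 9.
At P = $8 < min AVC = $27, price no longer covers variable cost at any output, so the firm shuts down: q = 0.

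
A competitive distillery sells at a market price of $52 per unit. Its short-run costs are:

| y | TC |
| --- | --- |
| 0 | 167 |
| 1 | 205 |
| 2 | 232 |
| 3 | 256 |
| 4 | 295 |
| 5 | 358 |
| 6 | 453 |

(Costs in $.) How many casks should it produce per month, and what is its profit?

y = 4; profit = -$87

Compute π = P·y − TC at each output: y=0: -167; y=1: -153; y=2: -128; y=3: -100; y=4: -87; y=5: -98; y=6: -141.
Profit is maximized at y = 4. AVC there is 128/4 = $32 ≤ P, so producing beats shutting down (which would give -$167).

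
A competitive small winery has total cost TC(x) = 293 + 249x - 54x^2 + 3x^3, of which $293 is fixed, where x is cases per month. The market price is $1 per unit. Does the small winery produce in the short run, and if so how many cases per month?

Shut down

From TC, MC = TC'(x) = 249 - 108x + 9x^2 and AVC = VC/x = 249 - 54x + 3x^2.
AVC hits its minimum where MC = AVC, at x = 9, giving min AVC = 249 - 54·9 + 3·9^2 = $6.
Since P = $1 < min AVC = $6, price fails to cover variable cost at any output.
Best response: produce nothing and absorb the $293 fixed cost.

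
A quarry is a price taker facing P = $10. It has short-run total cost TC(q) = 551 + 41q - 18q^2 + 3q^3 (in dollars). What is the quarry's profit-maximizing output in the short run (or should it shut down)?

Variable cost is VC = 41q - 18q^2 + 3q^3, so AVC = VC/q = 41 - 18q + 3q^2 and MC = dTC/dq = 41 - 36q + 9q^2.
AVC is minimized where dAVC/dq = -18 + 6q = 0, at q = 3; min AVC = 41 - 18·3 + 3·3^2 = $14.
Since P = $10 < min AVC = $14, price fails to cover variable cost at any output.
The firm minimizes its loss by shutting down and losing only its fixed cost of $551.

Shut down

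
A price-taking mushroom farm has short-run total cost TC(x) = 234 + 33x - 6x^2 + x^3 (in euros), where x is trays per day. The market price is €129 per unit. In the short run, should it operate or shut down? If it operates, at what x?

Variable cost is VC = 33x - 6x^2 + x^3, so AVC = VC/x = 33 - 6x + x^2 and MC = dTC/dx = 33 - 12x + 3x^2.
AVC is minimized where dAVC/dx = -6 + 2x = 0, at x = 3; min AVC = 33 - 6·3 + 3^2 = €24.
Because €129 ≥ €24, revenue can cover variable cost; the firm operates.
Solving P = MC: -96 - 12x + 3x^2 = 0 ⇒ x = -4 or 8. On the upward-sloping branch, x* = 8.
Check: AVC at x = 8 is €49 ≤ P, so revenue covers variable cost.
Profit = P·x − TC = 129·8 − 626 = €406.

Produce at x = 8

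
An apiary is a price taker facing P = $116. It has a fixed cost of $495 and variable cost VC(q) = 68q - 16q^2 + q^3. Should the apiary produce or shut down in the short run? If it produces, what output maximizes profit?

Produce at q = 12

From TC, MC = TC'(q) = 68 - 32q + 3q^2 and AVC = VC/q = 68 - 16q + q^2.
AVC hits its minimum where MC = AVC, at q = 8, giving min AVC = 68 - 16·8 + 8^2 = $4.
Because $116 ≥ $4, revenue can cover variable cost; the firm operates.
Set P = MC: 116 = 68 - 32q + 3q^2 → -48 - 32q + 3q^2 = 0. The roots are q = -4/3 and q = 12; the profit-maximizing output is on the rising part of MC, so q* = 12.
Check: AVC at q = 12 is $20 ≤ P, so revenue covers variable cost.
Profit = P·q − TC = 116·12 − 735 = $657.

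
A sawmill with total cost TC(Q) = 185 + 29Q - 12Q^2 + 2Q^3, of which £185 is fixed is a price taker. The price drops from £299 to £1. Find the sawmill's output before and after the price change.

Output falls from 9 to 0 (the firm shuts down)

AVC = 29 - 12Q + 2Q^2, minimized at Q = 3 where min AVC = £11. MC = 29 - 24Q + 6Q^2.
With P = £299 above the shutdown price, P = MC gives Q = 9.
At P = £1 < min AVC = £11, price no longer covers variable cost at any output, so the firm shuts down: Q = 0.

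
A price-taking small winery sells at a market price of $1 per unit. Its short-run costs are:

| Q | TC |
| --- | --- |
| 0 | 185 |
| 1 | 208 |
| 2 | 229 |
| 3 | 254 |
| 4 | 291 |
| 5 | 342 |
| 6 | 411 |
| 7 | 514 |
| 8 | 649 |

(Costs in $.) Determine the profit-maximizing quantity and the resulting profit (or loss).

Q = 0 (shut down); profit = -$185

Profit at each row (π = 1Q − TC): Q=0: -185; Q=1: -207; Q=2: -227; Q=3: -251; Q=4: -287; Q=5: -337; Q=6: -405; Q=7: -507; Q=8: -641.
Profit is highest at Q = 0. Equivalently, the lowest AVC in the table is 44/2 ≈ $22 at Q = 2, and P = $1 falls below it — price never covers variable cost, so the firm shuts down and loses only its fixed cost.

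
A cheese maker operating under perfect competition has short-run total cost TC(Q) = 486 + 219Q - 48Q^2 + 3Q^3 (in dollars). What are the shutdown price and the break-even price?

Shutdown price = $27; break-even price = $84

Shutdown price = min AVC. AVC = 219 - 48Q + 3Q^2, with vertex at Q = 8 and minimum $27.
ATC = 486/Q + 219 - 48Q + 3Q^2. Setting dATC/dQ = −486/Q^2 − 48 + 6Q = 0 gives Q = 9 (since 6·9^3 − 48·9^2 = 486).
min ATC = 486/9 + 219 − 48·9 + 3·9^2 = $84. That is the break-even price.
Between these two prices the firm operates at a loss; above $84 it earns a profit.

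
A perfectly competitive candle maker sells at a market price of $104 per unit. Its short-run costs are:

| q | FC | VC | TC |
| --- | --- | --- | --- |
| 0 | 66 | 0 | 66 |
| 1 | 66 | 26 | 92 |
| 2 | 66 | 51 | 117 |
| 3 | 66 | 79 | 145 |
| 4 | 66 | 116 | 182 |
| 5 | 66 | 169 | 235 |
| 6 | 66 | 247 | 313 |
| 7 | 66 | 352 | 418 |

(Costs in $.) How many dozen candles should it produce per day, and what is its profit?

q = 6; profit = $311

Compute π = P·q − TC at each output: q=0: -66; q=1: 12; q=2: 91; q=3: 167; q=4: 234; q=5: 285; q=6: 311; q=7: 310.
Profit is maximized at q = 6. AVC there is 247/6 = $41.17 ≤ P, so producing beats shutting down (which would give -$66).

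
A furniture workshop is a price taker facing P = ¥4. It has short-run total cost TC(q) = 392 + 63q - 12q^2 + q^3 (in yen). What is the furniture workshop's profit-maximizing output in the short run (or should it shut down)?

Shut down

From TC, MC = TC'(q) = 63 - 24q + 3q^2 and AVC = VC/q = 63 - 12q + q^2.
AVC hits its minimum where MC = AVC, at q = 6, giving min AVC = 63 - 12·6 + 6^2 = ¥27.
With P < min AVC (¥4 < ¥27), every unit sold adds to the loss.
Best response: produce nothing and absorb the ¥392 fixed cost.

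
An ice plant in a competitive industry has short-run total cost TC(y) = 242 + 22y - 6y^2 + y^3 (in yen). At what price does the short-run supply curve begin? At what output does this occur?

The firm shuts down when price falls below the minimum of average variable cost. AVC = VC/y = 22 - 6y + y^2.
dAVC/dy = -6 + 2y = 0 gives y = 3. min AVC = 22 - 6·3 + 3^2 = 13.
So the shutdown price is ¥13.

¥13 per unit, at y = 3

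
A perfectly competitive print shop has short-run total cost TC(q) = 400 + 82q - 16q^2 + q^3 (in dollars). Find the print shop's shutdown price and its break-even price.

Shutdown price = $18; break-even price = $62

Shutdown price = min AVC. AVC = 82 - 16q + q^2, with vertex at q = 8 and minimum $18.
ATC = 400/q + 82 - 16q + q^2. Setting dATC/dq = −400/q^2 − 16 + 2q = 0 gives q = 10 (since 2·10^3 − 16·10^2 = 400).
min ATC = 400/10 + 82 − 16·10 + 10^2 = $62. That is the break-even price.
Between these two prices the firm operates at a loss; above $62 it earns a profit.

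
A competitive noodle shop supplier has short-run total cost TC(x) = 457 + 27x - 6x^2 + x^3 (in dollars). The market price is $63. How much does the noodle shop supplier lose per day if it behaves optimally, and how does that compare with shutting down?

AVC = 27 - 6x + x^2 has its minimum $18 at x = 3; price $63 clears that bar, so the firm operates.
With MC = 27 - 12x + 3x^2, P = MC on the upward-sloping part at x* = 6.
TR = 63·6 = 378. TC = 457 + 162 = 619. Profit = 378 − 619 = -$241.
That loss of $241 beats the $457 the firm would lose by shutting down; producing recovers $216 of fixed cost.

Profit = -$241 at x = 6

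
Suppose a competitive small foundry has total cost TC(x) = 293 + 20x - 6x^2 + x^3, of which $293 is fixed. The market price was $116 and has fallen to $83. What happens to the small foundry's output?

AVC = 20 - 6x + x^2, minimized at x = 3 where min AVC = $11. MC = 20 - 12x + 3x^2.
With P = $116 above the shutdown price, P = MC gives x = 8.
At P = $83 ≥ min AVC, set P = MC: x = 7. The firm stays open but cuts output.

Output falls from 8 to 7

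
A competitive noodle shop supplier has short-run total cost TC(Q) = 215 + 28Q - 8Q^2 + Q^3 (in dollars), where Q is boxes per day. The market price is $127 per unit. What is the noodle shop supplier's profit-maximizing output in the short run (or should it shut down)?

Produce at Q = 9

Variable cost is VC = 28Q - 8Q^2 + Q^3, so AVC = VC/Q = 28 - 8Q + Q^2 and MC = dTC/dQ = 28 - 16Q + 3Q^2.
The AVC parabola has its vertex at Q = 8/2 = 4, where AVC = 28 - 8·4 + 4^2 = $12.
P = $127 exceeds min AVC = $12, so the firm stays open.
Solving P = MC: -99 - 16Q + 3Q^2 = 0 ⇒ Q = -11/3 or 9. On the upward-sloping branch, Q* = 9.
Check: AVC at Q = 9 is $37 ≤ P, so revenue covers variable cost.
Profit = P·Q − TC = 127·9 − 548 = $595.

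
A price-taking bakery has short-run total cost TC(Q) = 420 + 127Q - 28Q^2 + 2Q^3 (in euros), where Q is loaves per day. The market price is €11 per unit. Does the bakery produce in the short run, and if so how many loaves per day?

From TC, MC = TC'(Q) = 127 - 56Q + 6Q^2 and AVC = VC/Q = 127 - 28Q + 2Q^2.
The AVC parabola has its vertex at Q = 28/4 = 7, where AVC = 127 - 28·7 + 2·7^2 = €29.
With P < min AVC (€11 < €29), every unit sold adds to the loss.
Shutting down limits the loss to fixed cost, €420.

Shut down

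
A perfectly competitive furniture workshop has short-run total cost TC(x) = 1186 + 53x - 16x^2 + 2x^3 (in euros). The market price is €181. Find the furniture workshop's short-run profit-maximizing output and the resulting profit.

Profit = -€162 at x = 8

AVC = 53 - 16x + 2x^2 has its minimum €21 at x = 4; price €181 clears that bar, so the firm operates.
MC = 53 - 32x + 6x^2. Setting P = MC and taking the root on the rising branch gives x* = 8.
TR = 181·8 = 1448. TC = 1186 + 424 = 1610. Profit = 1448 − 1610 = -€162.
That loss of €162 beats the €1186 the firm would lose by shutting down; producing recovers €1024 of fixed cost.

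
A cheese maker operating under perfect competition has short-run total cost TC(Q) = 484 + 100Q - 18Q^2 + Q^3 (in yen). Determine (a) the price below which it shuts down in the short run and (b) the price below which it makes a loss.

Shutdown price = ¥19; break-even price = ¥67

Shutdown price = min AVC. AVC = 100 - 18Q + Q^2, with vertex at Q = 9 and minimum ¥19.
ATC = 484/Q + 100 - 18Q + Q^2. Setting dATC/dQ = −484/Q^2 − 18 + 2Q = 0 gives Q = 11 (since 2·11^3 − 18·11^2 = 484).
min ATC = 484/11 + 100 − 18·11 + 11^2 = ¥67. That is the break-even price.
Between these two prices the firm operates at a loss; above ¥67 it earns a profit.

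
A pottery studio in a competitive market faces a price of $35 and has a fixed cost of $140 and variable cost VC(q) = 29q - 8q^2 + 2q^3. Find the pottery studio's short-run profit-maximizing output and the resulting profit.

Profit = -$104 at q = 3

AVC = 29 - 8q + 2q^2; min AVC = $21 at q = 2. Since P = $35 ≥ min AVC, the firm produces.
With MC = 29 - 16q + 6q^2, P = MC on the upward-sloping part at q* = 3.
TR = 35·3 = 105. TC = 140 + 69 = 209. Profit = 105 − 209 = -$104.
Shutting down would mean losing the fixed cost of $140, so operating at a loss of $104 is better by $36.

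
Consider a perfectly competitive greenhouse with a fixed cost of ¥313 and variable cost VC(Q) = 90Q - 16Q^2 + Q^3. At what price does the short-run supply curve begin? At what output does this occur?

The shutdown price is the minimum of AVC. VC = 90Q - 16Q^2 + Q^3, so AVC = 90 - 16Q + Q^2.
At the minimum of AVC, MC = AVC. MC = 90 - 32Q + 3Q^2; setting MC = AVC gives 2Q^2 - 16Q = 0, so Q = 8. min AVC = 26.
The firm shuts down for any P below ¥26.

¥26 per unit, at Q = 8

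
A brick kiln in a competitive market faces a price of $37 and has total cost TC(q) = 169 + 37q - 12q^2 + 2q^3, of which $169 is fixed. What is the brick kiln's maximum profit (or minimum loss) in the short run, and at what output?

Profit = -$105 at q = 4

AVC = 37 - 12q + 2q^2 has its minimum $19 at q = 3; price $37 clears that bar, so the firm operates.
MC = 37 - 24q + 6q^2. Setting P = MC and taking the root on the rising branch gives q* = 4.
TR = 37·4 = 148. TC = 169 + 84 = 253. Profit = 148 − 253 = -$105.
That loss of $105 beats the $169 the firm would lose by shutting down; producing recovers $64 of fixed cost.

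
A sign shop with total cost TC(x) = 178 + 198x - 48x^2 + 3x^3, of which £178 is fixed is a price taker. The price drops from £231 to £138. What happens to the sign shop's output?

Output falls from 11 to 10

AVC = 198 - 48x + 3x^2, minimized at x = 8 where min AVC = £6. MC = 198 - 96x + 9x^2.
At P = £231 ≥ min AVC, set P = MC on the rising branch: x = 11.
At P = £138 ≥ min AVC, set P = MC: x = 10. The firm stays open but cuts output.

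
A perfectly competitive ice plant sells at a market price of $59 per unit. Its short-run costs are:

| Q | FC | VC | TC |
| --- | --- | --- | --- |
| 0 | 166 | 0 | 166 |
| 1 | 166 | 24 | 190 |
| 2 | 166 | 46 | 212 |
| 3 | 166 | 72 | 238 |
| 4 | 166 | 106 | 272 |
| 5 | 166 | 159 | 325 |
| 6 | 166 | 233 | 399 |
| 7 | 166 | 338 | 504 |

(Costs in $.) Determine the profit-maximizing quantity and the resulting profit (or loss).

Profit at each row (π = 59Q − TC): Q=0: -166; Q=1: -131; Q=2: -94; Q=3: -61; Q=4: -36; Q=5: -30; Q=6: -45; Q=7: -91.
Profit is maximized at Q = 5. AVC there is 159/5 = $31.80 ≤ P, so producing beats shutting down (which would give -$166).

Q = 5; profit = -$30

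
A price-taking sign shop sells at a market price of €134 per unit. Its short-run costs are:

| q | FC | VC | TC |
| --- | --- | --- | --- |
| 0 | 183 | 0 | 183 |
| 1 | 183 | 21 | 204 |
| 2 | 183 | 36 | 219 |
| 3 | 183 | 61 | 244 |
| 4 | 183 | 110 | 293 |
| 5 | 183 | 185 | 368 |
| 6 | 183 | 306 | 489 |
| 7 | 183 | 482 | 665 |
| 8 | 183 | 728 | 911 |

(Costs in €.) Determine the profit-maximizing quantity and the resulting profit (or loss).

q = 6; profit = €315

Profit at each row (π = 134q − TC): q=0: -183; q=1: -70; q=2: 49; q=3: 158; q=4: 243; q=5: 302; q=6: 315; q=7: 273; q=8: 161.
Profit is maximized at q = 6. AVC there is 306/6 = €51 ≤ P, so producing beats shutting down (which would give -€183).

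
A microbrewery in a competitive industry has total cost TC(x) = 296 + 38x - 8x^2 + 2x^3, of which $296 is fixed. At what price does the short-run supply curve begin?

$30 per unit

The firm shuts down when price falls below the minimum of average variable cost. AVC = VC/x = 38 - 8x + 2x^2.
dAVC/dx = -8 + 4x = 0 gives x = 2. min AVC = 38 - 8·2 + 2·2^2 = 30.
So the shutdown price is $30.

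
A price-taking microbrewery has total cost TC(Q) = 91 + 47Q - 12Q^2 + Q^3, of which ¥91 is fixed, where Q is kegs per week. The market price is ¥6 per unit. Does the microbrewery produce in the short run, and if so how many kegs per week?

From TC, MC = TC'(Q) = 47 - 24Q + 3Q^2 and AVC = VC/Q = 47 - 12Q + Q^2.
AVC hits its minimum where MC = AVC, at Q = 6, giving min AVC = 47 - 12·6 + 6^2 = ¥11.
P = ¥6 lies below min AVC = ¥11; no output level covers variable cost.
Shutting down limits the loss to fixed cost, ¥91.

Shut down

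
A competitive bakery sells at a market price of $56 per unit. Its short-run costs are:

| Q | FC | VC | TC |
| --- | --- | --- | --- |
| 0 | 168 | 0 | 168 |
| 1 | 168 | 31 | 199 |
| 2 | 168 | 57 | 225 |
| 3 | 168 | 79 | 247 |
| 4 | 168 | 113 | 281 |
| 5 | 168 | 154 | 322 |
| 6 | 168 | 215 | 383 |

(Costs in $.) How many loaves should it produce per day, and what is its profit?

Tabulate TR − TC: Q=0: -168; Q=1: -143; Q=2: -113; Q=3: -79; Q=4: -57; Q=5: -42; Q=6: -47.
Profit is maximized at Q = 5. AVC there is 154/5 = $30.80 ≤ P, so producing beats shutting down (which would give -$168).

Q = 5; profit = -$42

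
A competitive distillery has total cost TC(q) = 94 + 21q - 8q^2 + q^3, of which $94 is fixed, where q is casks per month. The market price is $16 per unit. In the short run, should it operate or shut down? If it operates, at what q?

Produce at q = 5

From TC, MC = TC'(q) = 21 - 16q + 3q^2 and AVC = VC/q = 21 - 8q + q^2.
AVC is minimized where dAVC/dq = -8 + 2q = 0, at q = 4; min AVC = 21 - 8·4 + 4^2 = $5.
Since P = $16 ≥ min AVC = $5, price covers variable cost and the firm should produce.
P = MC gives 5 - 16q + 3q^2 = 0, with roots 1/3 and 5. Take the larger (rising MC): q* = 5.
Check: AVC at q = 5 is $6 ≤ P, so revenue covers variable cost.
Profit = P·q − TC = 16·5 − 124 = -$44, a loss, but smaller than the $94 fixed cost the firm would lose by shutting down.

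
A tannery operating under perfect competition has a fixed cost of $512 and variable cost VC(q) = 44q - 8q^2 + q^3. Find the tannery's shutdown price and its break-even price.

Shutdown price = $28; break-even price = $108

Shutdown price = min AVC. AVC = 44 - 8q + q^2, with vertex at q = 4 and minimum $28.
ATC = 512/q + 44 - 8q + q^2. Setting dATC/dq = −512/q^2 − 8 + 2q = 0 gives q = 8 (since 2·8^3 − 8·8^2 = 512).
min ATC = 512/8 + 44 − 8·8 + 8^2 = $108. That is the break-even price.
Between these two prices the firm operates at a loss; above $108 it earns a profit.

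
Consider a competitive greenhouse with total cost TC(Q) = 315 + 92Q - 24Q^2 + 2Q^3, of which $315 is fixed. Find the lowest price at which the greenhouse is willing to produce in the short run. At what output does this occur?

$20 per unit, at Q = 6

The firm shuts down when price falls below the minimum of average variable cost. AVC = VC/Q = 92 - 24Q + 2Q^2.
At the minimum of AVC, MC = AVC. MC = 92 - 48Q + 6Q^2; setting MC = AVC gives 4Q^2 - 24Q = 0, so Q = 6. min AVC = 20.
The firm shuts down for any P below $20.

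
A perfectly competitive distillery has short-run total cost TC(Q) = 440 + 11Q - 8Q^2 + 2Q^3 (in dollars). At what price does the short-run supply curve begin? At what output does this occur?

$3 per unit, at Q = 2

The shutdown price is the minimum of AVC. VC = 11Q - 8Q^2 + 2Q^3, so AVC = 11 - 8Q + 2Q^2.
dAVC/dQ = -8 + 4Q = 0 gives Q = 2. min AVC = 11 - 8·2 + 2·2^2 = 3.
So the shutdown price is $3.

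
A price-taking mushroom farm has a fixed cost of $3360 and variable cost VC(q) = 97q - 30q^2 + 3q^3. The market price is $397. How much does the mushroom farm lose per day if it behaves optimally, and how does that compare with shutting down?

AVC = 97 - 30q + 3q^2; min AVC = $22 at q = 5. Since P = $397 ≥ min AVC, the firm produces.
MC = 97 - 60q + 9q^2. Setting P = MC and taking the root on the rising branch gives q* = 10.
TR = 397·10 = 3970. TC = 3360 + 970 = 4330. Profit = 3970 − 4330 = -$360.
By producing, the firm covers all variable cost plus $3000 of fixed cost; shutting down would lose the full $3360.

Profit = -$360 at q = 10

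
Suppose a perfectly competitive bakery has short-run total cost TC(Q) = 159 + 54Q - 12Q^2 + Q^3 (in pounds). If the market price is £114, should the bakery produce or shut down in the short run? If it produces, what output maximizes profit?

Produce at Q = 10

Strip out fixed cost: VC = 54Q - 12Q^2 + Q^3. Then AVC = 54 - 12Q + Q^2 and MC = 54 - 24Q + 3Q^2.
The AVC parabola has its vertex at Q = 12/2 = 6, where AVC = 54 - 12·6 + 6^2 = £18.
P = £114 exceeds min AVC = £18, so the firm stays open.
Set P = MC: 114 = 54 - 24Q + 3Q^2 → -60 - 24Q + 3Q^2 = 0. The roots are Q = -2 and Q = 10; the profit-maximizing output is on the rising part of MC, so Q* = 10.
Check: AVC at Q = 10 is £34 ≤ P, so revenue covers variable cost.
Profit = P·Q − TC = 114·10 − 499 = £641.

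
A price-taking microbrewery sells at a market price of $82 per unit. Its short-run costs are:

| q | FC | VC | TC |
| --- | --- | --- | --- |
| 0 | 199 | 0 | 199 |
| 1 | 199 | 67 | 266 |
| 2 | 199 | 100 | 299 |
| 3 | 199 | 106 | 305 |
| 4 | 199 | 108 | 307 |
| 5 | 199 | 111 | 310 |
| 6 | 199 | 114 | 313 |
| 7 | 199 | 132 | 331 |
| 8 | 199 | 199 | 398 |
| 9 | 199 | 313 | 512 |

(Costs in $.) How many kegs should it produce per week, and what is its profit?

Profit at each row (π = 82q − TC): q=0: -199; q=1: -184; q=2: -135; q=3: -59; q=4: 21; q=5: 100; q=6: 179; q=7: 243; q=8: 258; q=9: 226.
Profit is maximized at q = 8. AVC there is 199/8 = $24.88 ≤ P, so producing beats shutting down (which would give -$199).

q = 8; profit = $258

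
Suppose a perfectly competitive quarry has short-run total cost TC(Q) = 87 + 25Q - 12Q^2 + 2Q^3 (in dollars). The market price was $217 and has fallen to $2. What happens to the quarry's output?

AVC = 25 - 12Q + 2Q^2, minimized at Q = 3 where min AVC = $7. MC = 25 - 24Q + 6Q^2.
At P = $217 ≥ min AVC, set P = MC on the rising branch: Q = 8.
At P = $2 < min AVC = $7, price no longer covers variable cost at any output, so the firm shuts down: Q = 0.

Output falls from 8 to 0 (the firm shuts down)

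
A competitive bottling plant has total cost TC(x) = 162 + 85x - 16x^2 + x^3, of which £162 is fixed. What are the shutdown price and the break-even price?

Shutdown price = £21; break-even price = £40

AVC = 85 - 16x + x^2; minimized at x = 8, giving min AVC = £21. That is the shutdown price.
ATC = 162/x + 85 - 16x + x^2. Setting dATC/dx = −162/x^2 − 16 + 2x = 0 gives x = 9 (since 2·9^3 − 16·9^2 = 162).
min ATC = 162/9 + 85 − 16·9 + 9^2 = £40. That is the break-even price.
Between these two prices the firm operates at a loss; above £40 it earns a profit.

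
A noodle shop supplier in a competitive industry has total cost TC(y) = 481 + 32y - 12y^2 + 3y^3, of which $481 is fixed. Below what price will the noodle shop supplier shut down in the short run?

$20 per unit

The firm shuts down when price falls below the minimum of average variable cost. AVC = VC/y = 32 - 12y + 3y^2.
At the minimum of AVC, MC = AVC. MC = 32 - 24y + 9y^2; setting MC = AVC gives 6y^2 - 12y = 0, so y = 2. min AVC = 20.
For P < $20 the firm produces nothing.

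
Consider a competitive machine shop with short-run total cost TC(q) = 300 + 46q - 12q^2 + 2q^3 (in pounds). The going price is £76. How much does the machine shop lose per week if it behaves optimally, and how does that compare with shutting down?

AVC = 46 - 12q + 2q^2; min AVC = £28 at q = 3. Since P = £76 ≥ min AVC, the firm produces.
With MC = 46 - 24q + 6q^2, P = MC on the upward-sloping part at q* = 5.
TR = 76·5 = 380. TC = 300 + 180 = 480. Profit = 380 − 480 = -£100.
Shutting down would mean losing the fixed cost of £300, so operating at a loss of £100 is better by £200.

Profit = -£100 at q = 5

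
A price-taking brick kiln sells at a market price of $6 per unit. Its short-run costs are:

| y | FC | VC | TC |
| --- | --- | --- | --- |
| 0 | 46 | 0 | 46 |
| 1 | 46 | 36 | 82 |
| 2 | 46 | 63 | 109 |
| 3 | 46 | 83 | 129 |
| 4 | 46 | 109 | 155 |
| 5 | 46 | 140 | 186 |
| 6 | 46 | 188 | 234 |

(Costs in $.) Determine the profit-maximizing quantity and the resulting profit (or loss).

Tabulate TR − TC: y=0: -46; y=1: -76; y=2: -97; y=3: -111; y=4: -131; y=5: -156; y=6: -198.
Profit is highest at y = 0. Equivalently, the lowest AVC in the table is 109/4 ≈ $27.25 at y = 4, and P = $6 falls below it — price never covers variable cost, so the firm shuts down and loses only its fixed cost.

y = 0 (shut down); profit = -$46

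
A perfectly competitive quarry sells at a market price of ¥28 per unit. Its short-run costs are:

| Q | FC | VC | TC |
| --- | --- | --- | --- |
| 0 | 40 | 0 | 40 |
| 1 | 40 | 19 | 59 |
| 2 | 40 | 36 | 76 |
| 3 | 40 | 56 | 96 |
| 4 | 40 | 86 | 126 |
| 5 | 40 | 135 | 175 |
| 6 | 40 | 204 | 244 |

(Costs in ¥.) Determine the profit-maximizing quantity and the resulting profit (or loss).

Tabulate TR − TC: Q=0: -40; Q=1: -31; Q=2: -20; Q=3: -12; Q=4: -14; Q=5: -35; Q=6: -76.
Profit is maximized at Q = 3. AVC there is 56/3 = ¥18.67 ≤ P, so producing beats shutting down (which would give -¥40).

Q = 3; profit = -¥12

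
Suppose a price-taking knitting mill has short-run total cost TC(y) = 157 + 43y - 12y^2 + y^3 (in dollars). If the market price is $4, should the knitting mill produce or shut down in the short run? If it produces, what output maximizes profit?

From TC, MC = TC'(y) = 43 - 24y + 3y^2 and AVC = VC/y = 43 - 12y + y^2.
The AVC parabola has its vertex at y = 12/2 = 6, where AVC = 43 - 12·6 + 6^2 = $7.
With P < min AVC ($4 < $7), every unit sold adds to the loss.
The firm minimizes its loss by shutting down and losing only its fixed cost of $157.

Shut down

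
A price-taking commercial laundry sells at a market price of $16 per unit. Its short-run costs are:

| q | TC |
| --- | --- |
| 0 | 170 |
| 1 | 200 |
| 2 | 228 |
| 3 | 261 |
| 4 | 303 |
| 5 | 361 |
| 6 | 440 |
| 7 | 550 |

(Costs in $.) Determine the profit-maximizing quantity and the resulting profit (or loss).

q = 0 (shut down); profit = -$170

Profit at each row (π = 16q − TC): q=0: -170; q=1: -184; q=2: -196; q=3: -213; q=4: -239; q=5: -281; q=6: -344; q=7: -438.
Profit is highest at q = 0. Equivalently, the lowest AVC in the table is 58/2 ≈ $29 at q = 2, and P = $16 falls below it — price never covers variable cost, so the firm shuts down and loses only its fixed cost.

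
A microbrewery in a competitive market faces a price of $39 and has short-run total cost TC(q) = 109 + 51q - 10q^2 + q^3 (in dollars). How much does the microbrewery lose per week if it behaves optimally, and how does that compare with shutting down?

AVC = 51 - 10q + q^2 has its minimum $26 at q = 5; price $39 clears that bar, so the firm operates.
With MC = 51 - 20q + 3q^2, P = MC on the upward-sloping part at q* = 6.
TR = 39·6 = 234. TC = 109 + 162 = 271. Profit = 234 − 271 = -$37.
That loss of $37 beats the $109 the firm would lose by shutting down; producing recovers $72 of fixed cost.

Profit = -$37 at q = 6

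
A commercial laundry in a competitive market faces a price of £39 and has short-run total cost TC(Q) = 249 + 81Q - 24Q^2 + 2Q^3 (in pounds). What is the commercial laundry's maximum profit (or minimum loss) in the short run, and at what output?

AVC = 81 - 24Q + 2Q^2 has its minimum £9 at Q = 6; price £39 clears that bar, so the firm operates.
With MC = 81 - 48Q + 6Q^2, P = MC on the upward-sloping part at Q* = 7.
TR = 39·7 = 273. TC = 249 + 77 = 326. Profit = 273 − 326 = -£53.
That loss of £53 beats the £249 the firm would lose by shutting down; producing recovers £196 of fixed cost.

Profit = -£53 at Q = 7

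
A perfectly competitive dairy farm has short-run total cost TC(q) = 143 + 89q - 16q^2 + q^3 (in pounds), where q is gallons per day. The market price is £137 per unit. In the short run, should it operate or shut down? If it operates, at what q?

Produce at q = 12

Variable cost is VC = 89q - 16q^2 + q^3, so AVC = VC/q = 89 - 16q + q^2 and MC = dTC/dq = 89 - 32q + 3q^2.
AVC is minimized where dAVC/dq = -16 + 2q = 0, at q = 8; min AVC = 89 - 16·8 + 8^2 = £25.
P = £137 exceeds min AVC = £25, so the firm stays open.
Solving P = MC: -48 - 32q + 3q^2 = 0 ⇒ q = -4/3 or 12. On the upward-sloping branch, q* = 12.
Check: AVC at q = 12 is £41 ≤ P, so revenue covers variable cost.
Profit = P·q − TC = 137·12 − 635 = £1009.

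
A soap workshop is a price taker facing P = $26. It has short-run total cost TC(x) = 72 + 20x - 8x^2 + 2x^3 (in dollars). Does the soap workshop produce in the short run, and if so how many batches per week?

Strip out fixed cost: VC = 20x - 8x^2 + 2x^3. Then AVC = 20 - 8x + 2x^2 and MC = 20 - 16x + 6x^2.
AVC is minimized where dAVC/dx = -8 + 4x = 0, at x = 2; min AVC = 20 - 8·2 + 2·2^2 = $12.
Since P = $26 ≥ min AVC = $12, price covers variable cost and the firm should produce.
Solving P = MC: -6 - 16x + 6x^2 = 0 ⇒ x = -1/3 or 3. On the upward-sloping branch, x* = 3.
Check: AVC at x = 3 is $14 ≤ P, so revenue covers variable cost.
Profit = P·x − TC = 26·3 − 114 = -$36, a loss, but smaller than the $72 fixed cost the firm would lose by shutting down.

Produce at x = 3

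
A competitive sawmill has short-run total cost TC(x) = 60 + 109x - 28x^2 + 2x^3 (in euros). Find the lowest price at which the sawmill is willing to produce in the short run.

€11 per unit

The shutdown price is the minimum of AVC. VC = 109x - 28x^2 + 2x^3, so AVC = 109 - 28x + 2x^2.
At the minimum of AVC, MC = AVC. MC = 109 - 56x + 6x^2; setting MC = AVC gives 4x^2 - 28x = 0, so x = 7. min AVC = 11.
The firm shuts down for any P below €11.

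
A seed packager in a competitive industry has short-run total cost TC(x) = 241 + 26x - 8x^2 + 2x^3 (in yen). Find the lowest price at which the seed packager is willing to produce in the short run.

The shutdown price is the minimum of AVC. VC = 26x - 8x^2 + 2x^3, so AVC = 26 - 8x + 2x^2.
At the minimum of AVC, MC = AVC. MC = 26 - 16x + 6x^2; setting MC = AVC gives 4x^2 - 8x = 0, so x = 2. min AVC = 18.
The firm shuts down for any P below ¥18.

¥18 per unit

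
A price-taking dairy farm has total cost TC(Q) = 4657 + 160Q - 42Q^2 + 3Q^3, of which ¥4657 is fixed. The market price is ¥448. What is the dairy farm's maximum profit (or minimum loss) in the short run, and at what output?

AVC = 160 - 42Q + 3Q^2 has its minimum ¥13 at Q = 7; price ¥448 clears that bar, so the firm operates.
With MC = 160 - 84Q + 9Q^2, P = MC on the upward-sloping part at Q* = 12.
TR = 448·12 = 5376. TC = 4657 + 1056 = 5713. Profit = 5376 − 5713 = -¥337.
By producing, the firm covers all variable cost plus ¥4320 of fixed cost; shutting down would lose the full ¥4657.

Profit = -¥337 at Q = 12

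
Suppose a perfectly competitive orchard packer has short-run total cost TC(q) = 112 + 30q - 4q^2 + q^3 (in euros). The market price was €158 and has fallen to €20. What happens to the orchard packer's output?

Output falls from 8 to 0 (the firm shuts down)

AVC = 30 - 4q + q^2, minimized at q = 2 where min AVC = €26. MC = 30 - 8q + 3q^2.
At P = €158 ≥ min AVC, set P = MC on the rising branch: q = 8.
At P = €20 < min AVC = €26, price no longer covers variable cost at any output, so the firm shuts down: q = 0.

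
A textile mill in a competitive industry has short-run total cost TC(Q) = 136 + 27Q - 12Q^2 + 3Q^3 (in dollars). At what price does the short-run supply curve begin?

The shutdown price is the minimum of AVC. VC = 27Q - 12Q^2 + 3Q^3, so AVC = 27 - 12Q + 3Q^2.
At the minimum of AVC, MC = AVC. MC = 27 - 24Q + 9Q^2; setting MC = AVC gives 6Q^2 - 12Q = 0, so Q = 2. min AVC = 15.
For P < $15 the firm produces nothing.

$15 per unit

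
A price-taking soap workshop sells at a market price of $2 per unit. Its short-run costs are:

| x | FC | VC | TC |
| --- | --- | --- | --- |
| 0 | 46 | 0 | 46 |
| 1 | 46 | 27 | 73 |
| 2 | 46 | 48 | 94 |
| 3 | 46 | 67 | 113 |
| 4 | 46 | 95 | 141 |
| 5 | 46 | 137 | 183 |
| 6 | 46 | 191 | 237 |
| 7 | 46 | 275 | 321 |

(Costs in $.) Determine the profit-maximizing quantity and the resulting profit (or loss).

Profit at each row (π = 2x − TC): x=0: -46; x=1: -71; x=2: -90; x=3: -107; x=4: -133; x=5: -173; x=6: -225; x=7: -307.
Profit is highest at x = 0. Equivalently, the lowest AVC in the table is 67/3 ≈ $22.33 at x = 3, and P = $2 falls below it — price never covers variable cost, so the firm shuts down and loses only its fixed cost.

x = 0 (shut down); profit = -$46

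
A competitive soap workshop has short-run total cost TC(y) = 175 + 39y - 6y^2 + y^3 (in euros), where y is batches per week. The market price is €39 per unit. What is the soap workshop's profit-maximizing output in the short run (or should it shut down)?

Produce at y = 4

From TC, MC = TC'(y) = 39 - 12y + 3y^2 and AVC = VC/y = 39 - 6y + y^2.
The AVC parabola has its vertex at y = 6/2 = 3, where AVC = 39 - 6·3 + 3^2 = €30.
Since P = €39 ≥ min AVC = €30, price covers variable cost and the firm should produce.
P = MC gives -12y + 3y^2 = 0, with roots 0 and 4. Take the larger (rising MC): y* = 4.
Check: AVC at y = 4 is €31 ≤ P, so revenue covers variable cost.
Profit = P·y − TC = 39·4 − 299 = -€143, a loss, but smaller than the €175 fixed cost the firm would lose by shutting down.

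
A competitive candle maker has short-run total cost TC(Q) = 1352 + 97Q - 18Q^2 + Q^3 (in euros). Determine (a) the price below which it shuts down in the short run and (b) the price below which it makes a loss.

Shutdown price = €16; break-even price = €136

AVC = 97 - 18Q + Q^2; minimized at Q = 9, giving min AVC = €16. That is the shutdown price.
ATC = 1352/Q + 97 - 18Q + Q^2. Setting dATC/dQ = −1352/Q^2 − 18 + 2Q = 0 gives Q = 13 (since 2·13^3 − 18·13^2 = 1352).
min ATC = 1352/13 + 97 − 18·13 + 13^2 = €136. That is the break-even price.
Between these two prices the firm operates at a loss; above €136 it earns a profit.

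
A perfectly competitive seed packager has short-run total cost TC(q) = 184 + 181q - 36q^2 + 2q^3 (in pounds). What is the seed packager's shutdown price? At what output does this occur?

£19 per unit, at q = 9

Short-run supply begins at min AVC. From VC = 181q - 36q^2 + 2q^3, AVC = 181 - 36q + 2q^2.
At the minimum of AVC, MC = AVC. MC = 181 - 72q + 6q^2; setting MC = AVC gives 4q^2 - 36q = 0, so q = 9. min AVC = 19.
For P < £19 the firm produces nothing.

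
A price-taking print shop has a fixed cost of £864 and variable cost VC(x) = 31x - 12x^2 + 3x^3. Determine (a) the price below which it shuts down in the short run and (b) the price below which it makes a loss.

Shutdown price = £19; break-even price = £211

Shutdown price = min AVC. AVC = 31 - 12x + 3x^2, with vertex at x = 2 and minimum £19.
ATC = 864/x + 31 - 12x + 3x^2. Setting dATC/dx = −864/x^2 − 12 + 6x = 0 gives x = 6 (since 6·6^3 − 12·6^2 = 864).
min ATC = 864/6 + 31 − 12·6 + 3·6^2 = £211. That is the break-even price.
For £19 ≤ P < £211 the firm produces at a loss; below £19 it shuts down.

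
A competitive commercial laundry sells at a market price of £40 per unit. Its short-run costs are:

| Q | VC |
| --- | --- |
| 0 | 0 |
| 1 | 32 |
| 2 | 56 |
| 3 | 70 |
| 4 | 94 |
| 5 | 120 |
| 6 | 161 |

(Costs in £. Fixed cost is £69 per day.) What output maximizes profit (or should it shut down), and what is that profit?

Q = 5; profit = £11

Tabulate TR − TC: Q=0: -69; Q=1: -61; Q=2: -45; Q=3: -19; Q=4: -3; Q=5: 11; Q=6: 10.
Profit is maximized at Q = 5. AVC there is 120/5 = £24 ≤ P, so producing beats shutting down (which would give -£69).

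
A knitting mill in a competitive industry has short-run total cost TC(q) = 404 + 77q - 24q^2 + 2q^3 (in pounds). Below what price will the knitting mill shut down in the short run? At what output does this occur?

£5 per unit, at q = 6

Short-run supply begins at min AVC. From VC = 77q - 24q^2 + 2q^3, AVC = 77 - 24q + 2q^2.
At the minimum of AVC, MC = AVC. MC = 77 - 48q + 6q^2; setting MC = AVC gives 4q^2 - 24q = 0, so q = 6. min AVC = 5.
The firm shuts down for any P below £5.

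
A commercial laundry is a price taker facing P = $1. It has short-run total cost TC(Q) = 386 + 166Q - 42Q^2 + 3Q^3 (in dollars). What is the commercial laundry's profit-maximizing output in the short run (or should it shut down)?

Shut down

Variable cost is VC = 166Q - 42Q^2 + 3Q^3, so AVC = VC/Q = 166 - 42Q + 3Q^2 and MC = dTC/dQ = 166 - 84Q + 9Q^2.
AVC is minimized where dAVC/dQ = -42 + 6Q = 0, at Q = 7; min AVC = 166 - 42·7 + 3·7^2 = $19.
P = $1 lies below min AVC = $19; no output level covers variable cost.
Best response: produce nothing and absorb the $386 fixed cost.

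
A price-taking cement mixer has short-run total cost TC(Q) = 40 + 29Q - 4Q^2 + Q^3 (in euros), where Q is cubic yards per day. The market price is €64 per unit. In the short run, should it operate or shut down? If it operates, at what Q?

Produce at Q = 5

Strip out fixed cost: VC = 29Q - 4Q^2 + Q^3. Then AVC = 29 - 4Q + Q^2 and MC = 29 - 8Q + 3Q^2.
AVC hits its minimum where MC = AVC, at Q = 2, giving min AVC = 29 - 4·2 + 2^2 = €25.
Since P = €64 ≥ min AVC = €25, price covers variable cost and the firm should produce.
Solving P = MC: -35 - 8Q + 3Q^2 = 0 ⇒ Q = -7/3 or 5. On the upward-sloping branch, Q* = 5.
Check: AVC at Q = 5 is €34 ≤ P, so revenue covers variable cost.
Profit = P·Q − TC = 64·5 − 210 = €110.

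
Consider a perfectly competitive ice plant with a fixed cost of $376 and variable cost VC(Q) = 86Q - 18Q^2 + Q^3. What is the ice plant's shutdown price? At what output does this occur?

Short-run supply begins at min AVC. From VC = 86Q - 18Q^2 + Q^3, AVC = 86 - 18Q + Q^2.
At the minimum of AVC, MC = AVC. MC = 86 - 36Q + 3Q^2; setting MC = AVC gives 2Q^2 - 18Q = 0, so Q = 9. min AVC = 5.
For P < $5 the firm produces nothing.

$5 per unit, at Q = 9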